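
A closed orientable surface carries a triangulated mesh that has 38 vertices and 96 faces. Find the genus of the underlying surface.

6

Every face is a triangle, so 2E = 3·96 = 288, giving E = 144.
χ = V − E + F = 38 − 144 + 96 = -10.
For a closed orientable surface χ = 2 − 2g, so g = (2 − (-10))/2 = 6.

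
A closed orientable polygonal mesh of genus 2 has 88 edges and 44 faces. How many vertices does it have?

For a closed orientable surface of genus 2, χ = 2 − 2·2 = -2.
V = -2 + E − F = -2 + 88 − 44 = 42.

42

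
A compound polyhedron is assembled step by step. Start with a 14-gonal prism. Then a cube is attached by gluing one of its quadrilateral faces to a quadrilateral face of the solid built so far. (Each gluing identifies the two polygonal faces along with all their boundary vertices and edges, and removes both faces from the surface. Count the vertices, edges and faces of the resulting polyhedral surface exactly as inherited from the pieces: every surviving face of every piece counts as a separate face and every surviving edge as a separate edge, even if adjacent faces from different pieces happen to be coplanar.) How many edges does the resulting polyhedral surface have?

50

A 14-gonal prism: V=28, E=42, F=16.
Attach a cube (V=8, E=12, F=6) along a 4-gon: merge 4 vertices and 4 edges, delete both glued faces → V=32, E=50, F=20.
Check: V − E + F = 32 − 50 + 20 = 2.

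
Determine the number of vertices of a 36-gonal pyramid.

37

A pyramid on an n-gon base has one n-gon and n triangles: V = 36 + 1 = 37, E = 2·36 = 72, F = 36 + 1 = 37.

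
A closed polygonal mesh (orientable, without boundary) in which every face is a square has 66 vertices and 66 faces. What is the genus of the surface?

1

Every face is a square, so 2E = 4·66 = 264, giving E = 132.
χ = V − E + F = 66 − 132 + 66 = 0.
For a closed orientable surface χ = 2 − 2g, so g = (2 − (0))/2 = 1.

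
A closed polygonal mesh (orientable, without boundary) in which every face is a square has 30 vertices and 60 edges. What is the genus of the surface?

1

Every face is a square and each edge borders two faces, so 4F = 2·60, giving F = 30.
χ = V − E + F = 30 − 60 + 30 = 0.
For a closed orientable surface χ = 2 − 2g, so g = (2 − (0))/2 = 1.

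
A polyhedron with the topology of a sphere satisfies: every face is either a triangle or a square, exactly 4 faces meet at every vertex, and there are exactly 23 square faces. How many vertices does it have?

Let x be the number of triangles; then F = 23 + x.
Edge–face incidences: 2E = 4·23 + 3·x = 92 + 3x.
Every vertex has degree 4, so 4V = 2E.
Euler: V − E + F = 2 ⇒ (2E)/4 − E + (23 + x) = 2.
Multiply by 8: 2·(2E) − 4·(2E) + 8·(23 + x) = 16, i.e. 184 + 8x − 2·(92 + 3x) = 16.
Collecting terms: 2x = 16, so x = 8.
Then 2E = 92 + 3·8 = 116, so E = 58, V = 2E/4 = 29, F = 23 + 8 = 31.

29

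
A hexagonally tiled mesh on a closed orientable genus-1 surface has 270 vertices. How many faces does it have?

χ = 2 − 2·1 = 0, and every face is a hexagon so 6F = 2E.
V − E + F = 0 with E = 6F/2 gives 270 − (6/2 − 1)·F = 0, so F = 135 and E = 405.

135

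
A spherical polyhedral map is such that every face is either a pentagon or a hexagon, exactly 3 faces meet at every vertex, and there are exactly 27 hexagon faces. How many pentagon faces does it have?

12

Let x be the number of pentagons; then F = 27 + x.
Edge–face incidences: 2E = 6·27 + 5·x = 162 + 5x.
Every vertex has degree 3, so 3V = 2E.
Euler: V − E + F = 2 ⇒ (2E)/3 − E + (27 + x) = 2.
Multiply by 6: 2·(2E) − 3·(2E) + 6·(27 + x) = 12, i.e. 162 + 6x − (162 + 5x) = 12.
Collecting terms: x = 12.
Then 2E = 162 + 5·12 = 222, so E = 111, V = 2E/3 = 74, F = 27 + 12 = 39.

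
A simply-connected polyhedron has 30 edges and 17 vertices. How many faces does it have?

15

Here V − E + F = 2.
F = 2 − V + E = 2 − 17 + 30 = 15.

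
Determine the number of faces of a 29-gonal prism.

A prism on an n-gon has two n-gon bases and n rectangular sides: V = 2·29 = 58, E = 3·29 = 87, F = 29 + 2 = 31.

31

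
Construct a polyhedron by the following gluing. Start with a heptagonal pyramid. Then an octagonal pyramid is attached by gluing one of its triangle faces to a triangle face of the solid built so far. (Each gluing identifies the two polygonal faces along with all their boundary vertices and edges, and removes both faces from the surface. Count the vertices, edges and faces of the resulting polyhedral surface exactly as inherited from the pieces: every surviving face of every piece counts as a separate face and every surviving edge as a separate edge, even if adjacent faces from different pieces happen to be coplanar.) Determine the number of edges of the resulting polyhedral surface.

27

A heptagonal pyramid: V=8, E=14, F=8.
Attach an octagonal pyramid (V=9, E=16, F=9) along a 3-gon: merge 3 vertices and 3 edges, delete both glued faces → V=14, E=27, F=15.
Check: V − E + F = 14 − 27 + 15 = 2.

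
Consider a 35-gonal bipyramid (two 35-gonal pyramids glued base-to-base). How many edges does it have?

105

A bipyramid over an n-gon has 2n triangular faces and n + 2 vertices: V = 35 + 2 = 37, E = 3·35 = 105, F = 2·35 = 70.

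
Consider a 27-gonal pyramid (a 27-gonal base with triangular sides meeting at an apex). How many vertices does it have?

28

A pyramid on an n-gon base has one n-gon and n triangles: V = 27 + 1 = 28, E = 2·27 = 54, F = 27 + 1 = 28.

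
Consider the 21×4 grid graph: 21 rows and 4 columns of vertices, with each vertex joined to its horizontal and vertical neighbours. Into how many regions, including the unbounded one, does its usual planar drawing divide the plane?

The grid has V = 21·4 = 84 vertices and E = 21·3 + 4·20 = 143 edges.
F = 2 − V + E = 2 − 84 + 143 = 61.

61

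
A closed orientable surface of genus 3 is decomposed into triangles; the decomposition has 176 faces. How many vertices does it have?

χ = 2 − 2·3 = -4, and every face is a triangle so 3F = 2E.
E = 3·176/2 = 264. Then V = -4 + E − F = -4 + 264 − 176 = 84.

84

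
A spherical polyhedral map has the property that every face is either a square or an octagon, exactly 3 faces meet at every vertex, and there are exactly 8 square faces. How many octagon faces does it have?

2

Let x be the number of octagons; then F = 8 + x.
Edge–face incidences: 2E = 4·8 + 8·x = 32 + 8x.
Every vertex has degree 3, so 3V = 2E.
Euler: V − E + F = 2 ⇒ (2E)/3 − E + (8 + x) = 2.
Multiply by 6: 2·(2E) − 3·(2E) + 6·(8 + x) = 12, i.e. 48 + 6x − (32 + 8x) = 12.
Collecting terms: −2x + 16 = 12, so −2x = −4, so x = 2.
Then 2E = 32 + 8·2 = 48, so E = 24, V = 2E/3 = 16, F = 8 + 2 = 10.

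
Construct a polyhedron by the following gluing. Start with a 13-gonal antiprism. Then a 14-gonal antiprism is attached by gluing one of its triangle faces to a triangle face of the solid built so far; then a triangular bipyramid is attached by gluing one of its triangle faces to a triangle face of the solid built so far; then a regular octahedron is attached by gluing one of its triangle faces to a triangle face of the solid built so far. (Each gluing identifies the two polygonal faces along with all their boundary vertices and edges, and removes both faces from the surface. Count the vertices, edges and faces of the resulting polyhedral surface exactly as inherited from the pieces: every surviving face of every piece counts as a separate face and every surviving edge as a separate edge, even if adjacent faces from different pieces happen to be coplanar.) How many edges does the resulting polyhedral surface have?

A 13-gonal antiprism: V=26, E=52, F=28.
Attach a 14-gonal antiprism (V=28, E=56, F=30) along a 3-gon: merge 3 vertices and 3 edges, delete both glued faces → V=51, E=105, F=56.
Attach a triangular bipyramid (V=5, E=9, F=6) along a 3-gon: merge 3 vertices and 3 edges, delete both glued faces → V=53, E=111, F=60.
Attach a regular octahedron (V=6, E=12, F=8) along a 3-gon: merge 3 vertices and 3 edges, delete both glued faces → V=56, E=120, F=66.
Check: V − E + F = 56 − 120 + 66 = 2.

120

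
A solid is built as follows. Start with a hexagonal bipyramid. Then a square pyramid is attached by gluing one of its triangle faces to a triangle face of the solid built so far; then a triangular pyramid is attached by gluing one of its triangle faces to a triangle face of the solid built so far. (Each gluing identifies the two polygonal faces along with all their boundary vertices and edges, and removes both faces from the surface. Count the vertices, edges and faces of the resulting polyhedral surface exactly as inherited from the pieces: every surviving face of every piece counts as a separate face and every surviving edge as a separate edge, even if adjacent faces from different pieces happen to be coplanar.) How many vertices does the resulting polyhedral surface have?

A hexagonal bipyramid: V=8, E=18, F=12.
Attach a square pyramid (V=5, E=8, F=5) along a 3-gon: merge 3 vertices and 3 edges, delete both glued faces → V=10, E=23, F=15.
Attach a triangular pyramid (V=4, E=6, F=4) along a 3-gon: merge 3 vertices and 3 edges, delete both glued faces → V=11, E=26, F=17.
Check: V − E + F = 11 − 26 + 17 = 2.

11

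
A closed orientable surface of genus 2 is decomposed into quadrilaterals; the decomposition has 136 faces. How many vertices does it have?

χ = 2 − 2·2 = -2, and every face is a square so 4F = 2E.
E = 4·136/2 = 272. Then V = -2 + E − F = -2 + 272 − 136 = 134.

134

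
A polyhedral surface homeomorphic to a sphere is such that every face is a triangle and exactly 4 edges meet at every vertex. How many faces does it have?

8

Each face has 3 edges and each edge borders two faces, so 2E = 3F.
Each vertex has degree 4, so 4V = 2E and hence V = 3F/4.
Euler: V − E + F = 2 ⇒ (3F/4) − (3F/2) + F = 2.
Multiply by 8: (6 − 12 + 8)F = 16, i.e. 2F = 16.
So F = 8, E = 3·8/2 = 12, V = 3·8/4 = 6.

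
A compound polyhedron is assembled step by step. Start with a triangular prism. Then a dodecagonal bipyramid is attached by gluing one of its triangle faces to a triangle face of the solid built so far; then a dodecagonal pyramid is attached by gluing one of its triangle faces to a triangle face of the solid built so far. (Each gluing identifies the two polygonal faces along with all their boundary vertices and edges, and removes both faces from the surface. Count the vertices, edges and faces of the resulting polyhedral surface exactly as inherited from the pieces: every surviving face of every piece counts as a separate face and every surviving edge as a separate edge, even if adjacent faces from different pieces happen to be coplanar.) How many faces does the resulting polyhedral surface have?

A triangular prism: V=6, E=9, F=5.
Attach a dodecagonal bipyramid (V=14, E=36, F=24) along a 3-gon: merge 3 vertices and 3 edges, delete both glued faces → V=17, E=42, F=27.
Attach a dodecagonal pyramid (V=13, E=24, F=13) along a 3-gon: merge 3 vertices and 3 edges, delete both glued faces → V=27, E=63, F=38.
Check: V − E + F = 27 − 63 + 38 = 2.

38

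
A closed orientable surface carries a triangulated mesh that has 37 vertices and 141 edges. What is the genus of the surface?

6

Every face is a triangle and each edge borders two faces, so 3F = 2·141, giving F = 94.
χ = V − E + F = 37 − 141 + 94 = -10.
For a closed orientable surface χ = 2 − 2g, so g = (2 − (-10))/2 = 6.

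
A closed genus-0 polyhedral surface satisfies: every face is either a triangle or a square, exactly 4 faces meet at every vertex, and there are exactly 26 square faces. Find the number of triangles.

Let x be the number of triangles; then F = 26 + x.
Edge–face incidences: 2E = 4·26 + 3·x = 104 + 3x.
Every vertex has degree 4, so 4V = 2E.
Euler: V − E + F = 2 ⇒ (2E)/4 − E + (26 + x) = 2.
Multiply by 8: 2·(2E) − 4·(2E) + 8·(26 + x) = 16, i.e. 208 + 8x − 2·(104 + 3x) = 16.
Collecting terms: 2x = 16, so x = 8.
Then 2E = 104 + 3·8 = 128, so E = 64, V = 2E/4 = 32, F = 26 + 8 = 34.

8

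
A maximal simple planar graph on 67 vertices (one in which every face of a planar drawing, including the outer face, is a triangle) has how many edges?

195

In a plane triangulation 3F = 2E and V − E + F = 2, so E = 3V − 6 = 3·67 − 6 = 195.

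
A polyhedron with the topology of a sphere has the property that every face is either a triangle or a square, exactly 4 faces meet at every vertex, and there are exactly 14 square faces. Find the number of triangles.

8

Let x be the number of triangles; then F = 14 + x.
Edge–face incidences: 2E = 4·14 + 3·x = 56 + 3x.
Every vertex has degree 4, so 4V = 2E.
Euler: V − E + F = 2 ⇒ (2E)/4 − E + (14 + x) = 2.
Multiply by 8: 2·(2E) − 4·(2E) + 8·(14 + x) = 16, i.e. 112 + 8x − 2·(56 + 3x) = 16.
Collecting terms: 2x = 16, so x = 8.
Then 2E = 56 + 3·8 = 80, so E = 40, V = 2E/4 = 20, F = 14 + 8 = 22.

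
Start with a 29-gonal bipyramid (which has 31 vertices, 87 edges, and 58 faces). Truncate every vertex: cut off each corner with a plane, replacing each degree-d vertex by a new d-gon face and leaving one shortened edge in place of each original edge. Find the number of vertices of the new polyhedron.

174

Truncation replaces each original edge-end by a new vertex, so V′ = 2E = 174.
Each original edge survives, and each old vertex of degree d contributes d new edges; summing degrees gives Σd = 2E, so E′ = E + 2E = 3E = 261.
Each original face survives and each original vertex becomes one new face: F′ = F + V = 89.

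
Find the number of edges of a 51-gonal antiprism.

An antiprism on an n-gon has two n-gon caps and 2n triangles: V = 2·51 = 102, E = 4·51 = 204, F = 2·51 + 2 = 104.

204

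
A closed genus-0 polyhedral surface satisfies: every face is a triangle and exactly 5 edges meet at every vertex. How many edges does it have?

30

Each face has 3 edges and each edge borders two faces, so 2E = 3F.
Each vertex has degree 5, so 5V = 2E and hence V = 3F/5.
Euler: V − E + F = 2 ⇒ (3F/5) − (3F/2) + F = 2.
Multiply by 10: (6 − 15 + 10)F = 20, i.e. 1F = 20.
So F = 20, E = 3·20/2 = 30, V = 3·20/5 = 12.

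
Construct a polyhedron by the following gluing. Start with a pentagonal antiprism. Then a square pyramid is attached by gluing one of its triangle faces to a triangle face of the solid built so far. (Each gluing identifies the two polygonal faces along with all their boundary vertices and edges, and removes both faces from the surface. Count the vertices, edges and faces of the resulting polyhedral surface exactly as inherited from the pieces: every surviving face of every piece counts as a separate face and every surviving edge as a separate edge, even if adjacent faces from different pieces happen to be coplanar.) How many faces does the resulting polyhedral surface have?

15

A pentagonal antiprism: V=10, E=20, F=12.
Attach a square pyramid (V=5, E=8, F=5) along a 3-gon: merge 3 vertices and 3 edges, delete both glued faces → V=12, E=25, F=15.
Check: V − E + F = 12 − 25 + 15 = 2.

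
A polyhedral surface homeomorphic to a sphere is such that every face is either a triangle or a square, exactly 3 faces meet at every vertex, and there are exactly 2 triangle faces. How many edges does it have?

9

Let x be the number of squares; then F = 2 + x.
Edge–face incidences: 2E = 3·2 + 4·x = 6 + 4x.
Every vertex has degree 3, so 3V = 2E.
Euler: V − E + F = 2 ⇒ (2E)/3 − E + (2 + x) = 2.
Multiply by 6: 2·(2E) − 3·(2E) + 6·(2 + x) = 12, i.e. 12 + 6x − (6 + 4x) = 12.
Collecting terms: 2x + 6 = 12, so 2x = 6, so x = 3.
Then 2E = 6 + 4·3 = 18, so E = 9, V = 2E/3 = 6, F = 2 + 3 = 5.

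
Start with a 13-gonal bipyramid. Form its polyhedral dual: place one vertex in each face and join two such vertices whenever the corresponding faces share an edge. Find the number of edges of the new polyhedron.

39

The base solid has V = 15, E = 39, F = 26.
The dual swaps V and F and preserves E: V′ = F = 26, E′ = E = 39, F′ = V = 15.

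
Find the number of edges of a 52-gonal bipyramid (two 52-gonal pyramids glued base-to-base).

A bipyramid over an n-gon has 2n triangular faces and n + 2 vertices: V = 52 + 2 = 54, E = 3·52 = 156, F = 2·52 = 104.

156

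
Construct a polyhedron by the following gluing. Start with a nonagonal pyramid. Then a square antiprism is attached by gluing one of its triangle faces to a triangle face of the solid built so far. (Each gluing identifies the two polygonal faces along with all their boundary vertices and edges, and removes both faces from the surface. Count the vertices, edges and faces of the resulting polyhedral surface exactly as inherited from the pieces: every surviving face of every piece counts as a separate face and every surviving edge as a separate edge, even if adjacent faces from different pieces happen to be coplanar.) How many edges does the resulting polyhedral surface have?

31

A nonagonal pyramid: V=10, E=18, F=10.
Attach a square antiprism (V=8, E=16, F=10) along a 3-gon: merge 3 vertices and 3 edges, delete both glued faces → V=15, E=31, F=18.
Check: V − E + F = 15 − 31 + 18 = 2.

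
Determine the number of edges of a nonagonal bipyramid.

A bipyramid over an n-gon has 2n triangular faces and n + 2 vertices: V = 9 + 2 = 11, E = 3·9 = 27, F = 2·9 = 18.

27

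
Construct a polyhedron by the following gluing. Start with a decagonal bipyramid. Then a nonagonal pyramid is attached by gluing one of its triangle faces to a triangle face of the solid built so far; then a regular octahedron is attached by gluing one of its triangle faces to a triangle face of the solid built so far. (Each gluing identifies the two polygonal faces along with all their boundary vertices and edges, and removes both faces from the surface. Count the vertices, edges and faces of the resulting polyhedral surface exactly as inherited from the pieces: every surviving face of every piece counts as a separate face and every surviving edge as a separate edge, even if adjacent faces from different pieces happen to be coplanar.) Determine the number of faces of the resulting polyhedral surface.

34

A decagonal bipyramid: V=12, E=30, F=20.
Attach a nonagonal pyramid (V=10, E=18, F=10) along a 3-gon: merge 3 vertices and 3 edges, delete both glued faces → V=19, E=45, F=28.
Attach a regular octahedron (V=6, E=12, F=8) along a 3-gon: merge 3 vertices and 3 edges, delete both glued faces → V=22, E=54, F=34.
Check: V − E + F = 22 − 54 + 34 = 2.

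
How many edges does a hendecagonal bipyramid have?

A bipyramid over an n-gon has 2n triangular faces and n + 2 vertices: V = 11 + 2 = 13, E = 3·11 = 33, F = 2·11 = 22.
Check: V − E + F = 13 − 33 + 22 = 2.

33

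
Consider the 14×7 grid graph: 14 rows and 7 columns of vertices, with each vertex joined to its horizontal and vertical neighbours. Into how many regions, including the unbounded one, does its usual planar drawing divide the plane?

79

The grid has V = 14·7 = 98 vertices and E = 14·6 + 7·13 = 175 edges.
F = 2 − V + E = 2 − 98 + 175 = 79.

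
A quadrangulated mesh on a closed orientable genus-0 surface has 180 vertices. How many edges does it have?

356

χ = 2 − 2·0 = 2, and every face is a square so 4F = 2E.
V − E + F = 2 with E = 4F/2 gives 180 − (4/2 − 1)·F = 2, so F = 178 and E = 356.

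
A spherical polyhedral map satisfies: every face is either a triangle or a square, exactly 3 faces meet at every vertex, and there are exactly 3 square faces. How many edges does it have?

9

Let x be the number of triangles; then F = 3 + x.
Edge–face incidences: 2E = 4·3 + 3·x = 12 + 3x.
Every vertex has degree 3, so 3V = 2E.
Euler: V − E + F = 2 ⇒ (2E)/3 − E + (3 + x) = 2.
Multiply by 6: 2·(2E) − 3·(2E) + 6·(3 + x) = 12, i.e. 18 + 6x − (12 + 3x) = 12.
Collecting terms: 3x + 6 = 12, so 3x = 6, so x = 2.
Then 2E = 12 + 3·2 = 18, so E = 9, V = 2E/3 = 6, F = 3 + 2 = 5.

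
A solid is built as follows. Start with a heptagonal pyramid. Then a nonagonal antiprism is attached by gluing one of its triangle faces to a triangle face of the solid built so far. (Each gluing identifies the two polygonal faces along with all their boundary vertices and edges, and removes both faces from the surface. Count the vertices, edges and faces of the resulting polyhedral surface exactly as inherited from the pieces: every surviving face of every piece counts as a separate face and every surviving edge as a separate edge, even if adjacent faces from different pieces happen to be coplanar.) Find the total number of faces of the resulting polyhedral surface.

26

A heptagonal pyramid: V=8, E=14, F=8.
Attach a nonagonal antiprism (V=18, E=36, F=20) along a 3-gon: merge 3 vertices and 3 edges, delete both glued faces → V=23, E=47, F=26.
Check: V − E + F = 23 − 47 + 26 = 2.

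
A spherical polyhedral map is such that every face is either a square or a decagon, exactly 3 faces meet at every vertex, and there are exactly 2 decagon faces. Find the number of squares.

10

Let x be the number of squares; then F = 2 + x.
Edge–face incidences: 2E = 10·2 + 4·x = 20 + 4x.
Every vertex has degree 3, so 3V = 2E.
Euler: V − E + F = 2 ⇒ (2E)/3 − E + (2 + x) = 2.
Multiply by 6: 2·(2E) − 3·(2E) + 6·(2 + x) = 12, i.e. 12 + 6x − (20 + 4x) = 12.
Collecting terms: 2x − 8 = 12, so 2x = 20, so x = 10.
Then 2E = 20 + 4·10 = 60, so E = 30, V = 2E/3 = 20, F = 2 + 10 = 12.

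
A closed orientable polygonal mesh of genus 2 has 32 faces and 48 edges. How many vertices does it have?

For a closed orientable surface of genus 2, χ = 2 − 2·2 = -2.
V = -2 + E − F = -2 + 48 − 32 = 14.

14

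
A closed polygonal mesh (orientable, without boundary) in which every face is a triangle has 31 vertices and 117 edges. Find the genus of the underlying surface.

Every face is a triangle and each edge borders two faces, so 3F = 2·117, giving F = 78.
χ = V − E + F = 31 − 117 + 78 = -8.
For a closed orientable surface χ = 2 − 2g, so g = (2 − (-8))/2 = 5.

5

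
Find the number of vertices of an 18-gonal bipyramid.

A bipyramid over an n-gon has 2n triangular faces and n + 2 vertices: V = 18 + 2 = 20, E = 3·18 = 54, F = 2·18 = 36.

20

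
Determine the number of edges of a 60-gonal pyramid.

120

A pyramid on an n-gon base has one n-gon and n triangles: V = 60 + 1 = 61, E = 2·60 = 120, F = 60 + 1 = 61.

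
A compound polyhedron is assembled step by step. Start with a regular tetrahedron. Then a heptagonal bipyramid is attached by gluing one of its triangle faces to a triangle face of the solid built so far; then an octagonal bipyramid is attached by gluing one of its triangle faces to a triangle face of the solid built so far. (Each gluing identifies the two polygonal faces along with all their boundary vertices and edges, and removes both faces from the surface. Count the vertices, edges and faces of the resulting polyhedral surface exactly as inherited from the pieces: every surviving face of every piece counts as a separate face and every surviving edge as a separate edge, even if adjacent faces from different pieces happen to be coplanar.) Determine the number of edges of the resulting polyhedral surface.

A regular tetrahedron: V=4, E=6, F=4.
Attach a heptagonal bipyramid (V=9, E=21, F=14) along a 3-gon: merge 3 vertices and 3 edges, delete both glued faces → V=10, E=24, F=16.
Attach an octagonal bipyramid (V=10, E=24, F=16) along a 3-gon: merge 3 vertices and 3 edges, delete both glued faces → V=17, E=45, F=30.
Check: V − E + F = 17 − 45 + 30 = 2.

45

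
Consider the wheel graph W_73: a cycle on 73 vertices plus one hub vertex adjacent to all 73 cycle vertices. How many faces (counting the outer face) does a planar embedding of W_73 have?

74

W_73 has V = 73 + 1 = 74 vertices and E = 2·73 = 146 edges.
By Euler's formula F = 2 − V + E = 2 − 74 + 146 = 74.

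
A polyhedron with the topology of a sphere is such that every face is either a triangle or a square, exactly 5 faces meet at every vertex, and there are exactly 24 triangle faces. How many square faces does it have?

2

Let x be the number of squares; then F = 24 + x.
Edge–face incidences: 2E = 3·24 + 4·x = 72 + 4x.
Every vertex has degree 5, so 5V = 2E.
Euler: V − E + F = 2 ⇒ (2E)/5 − E + (24 + x) = 2.
Multiply by 10: 2·(2E) − 5·(2E) + 10·(24 + x) = 20, i.e. 240 + 10x − 3·(72 + 4x) = 20.
Collecting terms: −2x + 24 = 20, so −2x = −4, so x = 2.
Then 2E = 72 + 4·2 = 80, so E = 40, V = 2E/5 = 16, F = 24 + 2 = 26.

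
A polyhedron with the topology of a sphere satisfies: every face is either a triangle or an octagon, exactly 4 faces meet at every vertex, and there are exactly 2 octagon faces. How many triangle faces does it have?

Let x be the number of triangles; then F = 2 + x.
Edge–face incidences: 2E = 8·2 + 3·x = 16 + 3x.
Every vertex has degree 4, so 4V = 2E.
Euler: V − E + F = 2 ⇒ (2E)/4 − E + (2 + x) = 2.
Multiply by 8: 2·(2E) − 4·(2E) + 8·(2 + x) = 16, i.e. 16 + 8x − 2·(16 + 3x) = 16.
Collecting terms: 2x − 16 = 16, so 2x = 32, so x = 16.
Then 2E = 16 + 3·16 = 64, so E = 32, V = 2E/4 = 16, F = 2 + 16 = 18.

16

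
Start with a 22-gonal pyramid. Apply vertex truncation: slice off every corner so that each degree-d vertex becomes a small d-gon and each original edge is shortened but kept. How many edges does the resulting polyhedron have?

The base solid has V = 23, E = 44, F = 23.
Truncation replaces each original edge-end by a new vertex, so V′ = 2E = 88.
Each original edge survives, and each old vertex of degree d contributes d new edges; summing degrees gives Σd = 2E, so E′ = E + 2E = 3E = 132.
Each original face survives and each original vertex becomes one new face: F′ = F + V = 46.

132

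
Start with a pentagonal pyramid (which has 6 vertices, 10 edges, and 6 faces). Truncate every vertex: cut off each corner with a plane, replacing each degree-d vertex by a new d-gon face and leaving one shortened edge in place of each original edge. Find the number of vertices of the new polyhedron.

20

Truncation replaces each original edge-end by a new vertex, so V′ = 2E = 20.
Each original edge survives, and each old vertex of degree d contributes d new edges; summing degrees gives Σd = 2E, so E′ = E + 2E = 3E = 30.
Each original face survives and each original vertex becomes one new face: F′ = F + V = 12.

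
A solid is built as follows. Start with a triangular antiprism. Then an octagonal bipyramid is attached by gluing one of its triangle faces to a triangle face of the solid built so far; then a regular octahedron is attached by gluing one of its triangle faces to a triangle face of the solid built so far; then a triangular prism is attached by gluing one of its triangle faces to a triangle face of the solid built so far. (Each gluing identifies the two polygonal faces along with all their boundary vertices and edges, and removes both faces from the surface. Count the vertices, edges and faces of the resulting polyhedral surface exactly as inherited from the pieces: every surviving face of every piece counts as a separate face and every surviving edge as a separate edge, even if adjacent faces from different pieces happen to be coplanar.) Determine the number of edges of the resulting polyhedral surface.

A triangular antiprism: V=6, E=12, F=8.
Attach an octagonal bipyramid (V=10, E=24, F=16) along a 3-gon: merge 3 vertices and 3 edges, delete both glued faces → V=13, E=33, F=22.
Attach a regular octahedron (V=6, E=12, F=8) along a 3-gon: merge 3 vertices and 3 edges, delete both glued faces → V=16, E=42, F=28.
Attach a triangular prism (V=6, E=9, F=5) along a 3-gon: merge 3 vertices and 3 edges, delete both glued faces → V=19, E=48, F=31.
Check: V − E + F = 19 − 48 + 31 = 2.

48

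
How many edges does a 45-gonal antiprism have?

An antiprism on an n-gon has two n-gon caps and 2n triangles: V = 2·45 = 90, E = 4·45 = 180, F = 2·45 + 2 = 92.

180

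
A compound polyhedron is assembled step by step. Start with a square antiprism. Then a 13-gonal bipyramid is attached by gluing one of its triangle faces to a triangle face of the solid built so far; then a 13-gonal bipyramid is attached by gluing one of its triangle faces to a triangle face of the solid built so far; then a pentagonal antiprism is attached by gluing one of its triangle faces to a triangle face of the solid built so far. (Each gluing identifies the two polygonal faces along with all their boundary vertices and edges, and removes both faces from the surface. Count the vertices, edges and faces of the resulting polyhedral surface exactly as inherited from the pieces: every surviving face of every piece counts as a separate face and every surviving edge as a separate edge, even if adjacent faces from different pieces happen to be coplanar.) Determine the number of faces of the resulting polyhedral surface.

68

A square antiprism: V=8, E=16, F=10.
Attach a 13-gonal bipyramid (V=15, E=39, F=26) along a 3-gon: merge 3 vertices and 3 edges, delete both glued faces → V=20, E=52, F=34.
Attach a 13-gonal bipyramid (V=15, E=39, F=26) along a 3-gon: merge 3 vertices and 3 edges, delete both glued faces → V=32, E=88, F=58.
Attach a pentagonal antiprism (V=10, E=20, F=12) along a 3-gon: merge 3 vertices and 3 edges, delete both glued faces → V=39, E=105, F=68.
Check: V − E + F = 39 − 105 + 68 = 2.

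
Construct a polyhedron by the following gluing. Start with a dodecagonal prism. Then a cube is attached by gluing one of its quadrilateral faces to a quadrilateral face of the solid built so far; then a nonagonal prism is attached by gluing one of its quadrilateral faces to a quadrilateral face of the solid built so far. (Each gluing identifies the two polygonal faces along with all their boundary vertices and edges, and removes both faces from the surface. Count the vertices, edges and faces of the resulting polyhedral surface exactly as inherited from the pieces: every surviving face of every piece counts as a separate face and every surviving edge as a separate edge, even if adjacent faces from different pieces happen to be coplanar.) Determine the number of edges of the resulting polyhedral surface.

A dodecagonal prism: V=24, E=36, F=14.
Attach a cube (V=8, E=12, F=6) along a 4-gon: merge 4 vertices and 4 edges, delete both glued faces → V=28, E=44, F=18.
Attach a nonagonal prism (V=18, E=27, F=11) along a 4-gon: merge 4 vertices and 4 edges, delete both glued faces → V=42, E=67, F=27.
Check: V − E + F = 42 − 67 + 27 = 2.

67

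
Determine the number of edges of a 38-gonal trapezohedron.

152

The n-trapezohedron (dual of the n-antiprism) has V = 2·38 + 2 = 78, E = 4·38 = 152, F = 2·38 = 76.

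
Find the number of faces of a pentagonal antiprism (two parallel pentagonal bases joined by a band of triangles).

12

An antiprism on an n-gon has two n-gon caps and 2n triangles: V = 2·5 = 10, E = 4·5 = 20, F = 2·5 + 2 = 12.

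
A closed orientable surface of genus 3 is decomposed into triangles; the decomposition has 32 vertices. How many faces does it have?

χ = 2 − 2·3 = -4, and every face is a triangle so 3F = 2E.
V − E + F = -4 with E = 3F/2 gives 32 − (3/2 − 1)·F = -4, so F = 72 and E = 108.

72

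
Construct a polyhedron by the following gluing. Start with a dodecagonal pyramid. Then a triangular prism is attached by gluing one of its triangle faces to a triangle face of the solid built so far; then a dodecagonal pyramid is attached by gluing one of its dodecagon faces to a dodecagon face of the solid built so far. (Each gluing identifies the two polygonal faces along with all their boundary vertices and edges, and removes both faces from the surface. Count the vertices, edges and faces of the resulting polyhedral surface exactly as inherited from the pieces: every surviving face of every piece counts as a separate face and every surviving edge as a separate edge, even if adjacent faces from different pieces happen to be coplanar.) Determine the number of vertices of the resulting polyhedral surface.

A dodecagonal pyramid: V=13, E=24, F=13.
Attach a triangular prism (V=6, E=9, F=5) along a 3-gon: merge 3 vertices and 3 edges, delete both glued faces → V=16, E=30, F=16.
Attach a dodecagonal pyramid (V=13, E=24, F=13) along a 12-gon: merge 12 vertices and 12 edges, delete both glued faces → V=17, E=42, F=27.
Check: V − E + F = 17 − 42 + 27 = 2.

17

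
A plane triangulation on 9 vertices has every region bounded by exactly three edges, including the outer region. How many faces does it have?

In a plane triangulation 3F = 2E and V − E + F = 2, so F = 2V − 4 = 2·9 − 4 = 14.

14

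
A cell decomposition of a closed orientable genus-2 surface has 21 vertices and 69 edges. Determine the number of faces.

46

For a closed orientable surface of genus 2, χ = 2 − 2·2 = -2.
F = -2 − V + E = -2 − 21 + 69 = 46.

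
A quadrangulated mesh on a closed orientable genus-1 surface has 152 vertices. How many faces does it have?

χ = 2 − 2·1 = 0, and every face is a square so 4F = 2E.
V − E + F = 0 with E = 4F/2 gives 152 − (4/2 − 1)·F = 0, so F = 152 and E = 304.

152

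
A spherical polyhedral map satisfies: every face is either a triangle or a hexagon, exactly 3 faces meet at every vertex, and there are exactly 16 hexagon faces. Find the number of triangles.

4

Let x be the number of triangles; then F = 16 + x.
Edge–face incidences: 2E = 6·16 + 3·x = 96 + 3x.
Every vertex has degree 3, so 3V = 2E.
Euler: V − E + F = 2 ⇒ (2E)/3 − E + (16 + x) = 2.
Multiply by 6: 2·(2E) − 3·(2E) + 6·(16 + x) = 12, i.e. 96 + 6x − (96 + 3x) = 12.
Collecting terms: 3x = 12, so x = 4.
Then 2E = 96 + 3·4 = 108, so E = 54, V = 2E/3 = 36, F = 16 + 4 = 20.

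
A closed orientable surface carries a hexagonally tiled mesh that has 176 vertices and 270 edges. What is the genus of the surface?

Every face is a hexagon and each edge borders two faces, so 6F = 2·270, giving F = 90.
χ = V − E + F = 176 − 270 + 90 = -4.
For a closed orientable surface χ = 2 − 2g, so g = (2 − (-4))/2 = 3.

3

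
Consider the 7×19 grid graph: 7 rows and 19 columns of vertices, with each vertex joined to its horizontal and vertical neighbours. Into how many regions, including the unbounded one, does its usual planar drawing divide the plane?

The grid has V = 7·19 = 133 vertices and E = 7·18 + 19·6 = 240 edges.
F = 2 − V + E = 2 − 133 + 240 = 109.

109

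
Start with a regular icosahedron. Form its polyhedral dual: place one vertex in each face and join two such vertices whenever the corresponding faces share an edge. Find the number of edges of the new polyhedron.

30

The base solid has V = 12, E = 30, F = 20.
The dual swaps V and F and preserves E: V′ = F = 20, E′ = E = 30, F′ = V = 12.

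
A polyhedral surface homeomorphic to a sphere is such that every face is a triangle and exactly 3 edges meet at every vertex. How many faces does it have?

4

Each face has 3 edges and each edge borders two faces, so 2E = 3F.
Each vertex has degree 3, so 3V = 2E and hence V = 3F/3.
Euler: V − E + F = 2 ⇒ (3F/3) − (3F/2) + F = 2.
Multiply by 6: (6 − 9 + 6)F = 12, i.e. 3F = 12.
So F = 4, E = 3·4/2 = 6, V = 3·4/3 = 4.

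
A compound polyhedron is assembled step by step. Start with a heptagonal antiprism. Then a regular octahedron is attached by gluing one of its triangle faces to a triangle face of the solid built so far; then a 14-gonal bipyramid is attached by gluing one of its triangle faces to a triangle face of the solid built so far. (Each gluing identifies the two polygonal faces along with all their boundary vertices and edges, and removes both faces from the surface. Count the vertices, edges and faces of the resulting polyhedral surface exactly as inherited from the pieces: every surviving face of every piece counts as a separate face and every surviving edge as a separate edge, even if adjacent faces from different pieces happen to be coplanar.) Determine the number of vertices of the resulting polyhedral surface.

30

A heptagonal antiprism: V=14, E=28, F=16.
Attach a regular octahedron (V=6, E=12, F=8) along a 3-gon: merge 3 vertices and 3 edges, delete both glued faces → V=17, E=37, F=22.
Attach a 14-gonal bipyramid (V=16, E=42, F=28) along a 3-gon: merge 3 vertices and 3 edges, delete both glued faces → V=30, E=76, F=48.
Check: V − E + F = 30 − 76 + 48 = 2.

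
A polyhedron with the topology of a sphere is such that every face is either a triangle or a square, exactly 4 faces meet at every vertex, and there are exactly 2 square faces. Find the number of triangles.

Let x be the number of triangles; then F = 2 + x.
Edge–face incidences: 2E = 4·2 + 3·x = 8 + 3x.
Every vertex has degree 4, so 4V = 2E.
Euler: V − E + F = 2 ⇒ (2E)/4 − E + (2 + x) = 2.
Multiply by 8: 2·(2E) − 4·(2E) + 8·(2 + x) = 16, i.e. 16 + 8x − 2·(8 + 3x) = 16.
Collecting terms: 2x = 16, so x = 8.
Then 2E = 8 + 3·8 = 32, so E = 16, V = 2E/4 = 8, F = 2 + 8 = 10.

8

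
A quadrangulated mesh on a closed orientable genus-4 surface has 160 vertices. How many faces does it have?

166

χ = 2 − 2·4 = -6, and every face is a square so 4F = 2E.
V − E + F = -6 with E = 4F/2 gives 160 − (4/2 − 1)·F = -6, so F = 166 and E = 332.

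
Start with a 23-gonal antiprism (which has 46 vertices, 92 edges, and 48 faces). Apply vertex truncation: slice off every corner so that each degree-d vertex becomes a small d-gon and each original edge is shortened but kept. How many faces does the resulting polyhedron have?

94

Truncation replaces each original edge-end by a new vertex, so V′ = 2E = 184.
Each original edge survives, and each old vertex of degree d contributes d new edges; summing degrees gives Σd = 2E, so E′ = E + 2E = 3E = 276.
Each original face survives and each original vertex becomes one new face: F′ = F + V = 94.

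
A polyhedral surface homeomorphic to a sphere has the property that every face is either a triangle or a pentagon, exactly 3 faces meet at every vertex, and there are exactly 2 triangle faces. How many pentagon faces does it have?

6

Let x be the number of pentagons; then F = 2 + x.
Edge–face incidences: 2E = 3·2 + 5·x = 6 + 5x.
Every vertex has degree 3, so 3V = 2E.
Euler: V − E + F = 2 ⇒ (2E)/3 − E + (2 + x) = 2.
Multiply by 6: 2·(2E) − 3·(2E) + 6·(2 + x) = 12, i.e. 12 + 6x − (6 + 5x) = 12.
Collecting terms: x + 6 = 12, so x = 6.
Then 2E = 6 + 5·6 = 36, so E = 18, V = 2E/3 = 12, F = 2 + 6 = 8.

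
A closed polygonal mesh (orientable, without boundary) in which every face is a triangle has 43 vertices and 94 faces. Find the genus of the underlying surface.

Every face is a triangle, so 2E = 3·94 = 282, giving E = 141.
χ = V − E + F = 43 − 141 + 94 = -4.
For a closed orientable surface χ = 2 − 2g, so g = (2 − (-4))/2 = 3.

3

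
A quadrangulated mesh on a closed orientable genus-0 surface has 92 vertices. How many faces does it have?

χ = 2 − 2·0 = 2, and every face is a square so 4F = 2E.
V − E + F = 2 with E = 4F/2 gives 92 − (4/2 − 1)·F = 2, so F = 90 and E = 180.

90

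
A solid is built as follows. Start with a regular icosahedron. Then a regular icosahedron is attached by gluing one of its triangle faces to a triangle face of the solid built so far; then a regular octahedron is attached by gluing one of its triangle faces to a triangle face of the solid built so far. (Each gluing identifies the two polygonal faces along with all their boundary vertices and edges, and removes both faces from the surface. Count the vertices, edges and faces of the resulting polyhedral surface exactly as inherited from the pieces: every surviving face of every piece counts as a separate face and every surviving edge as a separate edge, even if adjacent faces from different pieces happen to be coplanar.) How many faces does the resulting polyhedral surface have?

44

A regular icosahedron: V=12, E=30, F=20.
Attach a regular icosahedron (V=12, E=30, F=20) along a 3-gon: merge 3 vertices and 3 edges, delete both glued faces → V=21, E=57, F=38.
Attach a regular octahedron (V=6, E=12, F=8) along a 3-gon: merge 3 vertices and 3 edges, delete both glued faces → V=24, E=66, F=44.
Check: V − E + F = 24 − 66 + 44 = 2.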